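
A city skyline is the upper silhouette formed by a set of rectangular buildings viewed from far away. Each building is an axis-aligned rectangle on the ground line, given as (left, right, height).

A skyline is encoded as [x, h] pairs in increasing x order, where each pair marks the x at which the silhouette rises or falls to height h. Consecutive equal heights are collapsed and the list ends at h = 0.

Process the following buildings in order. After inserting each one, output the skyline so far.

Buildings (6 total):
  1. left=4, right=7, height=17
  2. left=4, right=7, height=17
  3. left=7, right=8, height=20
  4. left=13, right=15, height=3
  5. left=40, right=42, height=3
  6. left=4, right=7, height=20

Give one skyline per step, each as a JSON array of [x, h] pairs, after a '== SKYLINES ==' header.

== SKYLINES ==
[[4,17],[7,0]]
[[4,17],[7,0]]
[[4,17],[7,20],[8,0]]
[[4,17],[7,20],[8,0],[13,3],[15,0]]
[[4,17],[7,20],[8,0],[13,3],[15,0],[40,3],[42,0]]
[[4,20],[8,0],[13,3],[15,0],[40,3],[42,0]]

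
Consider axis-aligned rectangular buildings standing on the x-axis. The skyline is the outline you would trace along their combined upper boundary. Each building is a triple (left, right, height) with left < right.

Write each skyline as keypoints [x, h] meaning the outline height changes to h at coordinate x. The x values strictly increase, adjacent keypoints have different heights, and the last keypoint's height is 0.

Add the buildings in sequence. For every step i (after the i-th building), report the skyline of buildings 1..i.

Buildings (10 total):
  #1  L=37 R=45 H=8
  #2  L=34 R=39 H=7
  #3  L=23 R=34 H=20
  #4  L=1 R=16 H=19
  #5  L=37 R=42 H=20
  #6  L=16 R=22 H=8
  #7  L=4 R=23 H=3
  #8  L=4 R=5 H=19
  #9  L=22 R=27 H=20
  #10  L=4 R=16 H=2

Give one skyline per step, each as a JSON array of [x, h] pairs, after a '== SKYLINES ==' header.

== SKYLINES ==
[[37,8],[45,0]]
[[34,7],[37,8],[45,0]]
[[23,20],[34,7],[37,8],[45,0]]
[[1,19],[16,0],[23,20],[34,7],[37,8],[45,0]]
[[1,19],[16,0],[23,20],[34,7],[37,20],[42,8],[45,0]]
[[1,19],[16,8],[22,0],[23,20],[34,7],[37,20],[42,8],[45,0]]
[[1,19],[16,8],[22,3],[23,20],[34,7],[37,20],[42,8],[45,0]]
[[1,19],[16,8],[22,3],[23,20],[34,7],[37,20],[42,8],[45,0]]
[[1,19],[16,8],[22,20],[34,7],[37,20],[42,8],[45,0]]
[[1,19],[16,8],[22,20],[34,7],[37,20],[42,8],[45,0]]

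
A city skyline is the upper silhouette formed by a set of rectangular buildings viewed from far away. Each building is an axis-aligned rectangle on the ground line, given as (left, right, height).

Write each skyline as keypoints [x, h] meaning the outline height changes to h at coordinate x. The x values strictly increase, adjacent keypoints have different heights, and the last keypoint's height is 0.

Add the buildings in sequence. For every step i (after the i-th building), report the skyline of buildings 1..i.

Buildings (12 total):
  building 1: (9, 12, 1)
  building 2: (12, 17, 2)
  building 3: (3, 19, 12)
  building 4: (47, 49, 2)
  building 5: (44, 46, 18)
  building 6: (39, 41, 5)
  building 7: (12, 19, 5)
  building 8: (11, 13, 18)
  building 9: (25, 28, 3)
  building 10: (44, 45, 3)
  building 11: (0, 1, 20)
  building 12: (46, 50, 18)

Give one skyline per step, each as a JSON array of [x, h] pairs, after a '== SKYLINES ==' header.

== SKYLINES ==
[[9,1],[12,0]]
[[9,1],[12,2],[17,0]]
[[3,12],[19,0]]
[[3,12],[19,0],[47,2],[49,0]]
[[3,12],[19,0],[44,18],[46,0],[47,2],[49,0]]
[[3,12],[19,0],[39,5],[41,0],[44,18],[46,0],[47,2],[49,0]]
[[3,12],[19,0],[39,5],[41,0],[44,18],[46,0],[47,2],[49,0]]
[[3,12],[11,18],[13,12],[19,0],[39,5],[41,0],[44,18],[46,0],[47,2],[49,0]]
[[3,12],[11,18],[13,12],[19,0],[25,3],[28,0],[39,5],[41,0],[44,18],[46,0],[47,2],[49,0]]
[[3,12],[11,18],[13,12],[19,0],[25,3],[28,0],[39,5],[41,0],[44,18],[46,0],[47,2],[49,0]]
[[0,20],[1,0],[3,12],[11,18],[13,12],[19,0],[25,3],[28,0],[39,5],[41,0],[44,18],[46,0],[47,2],[49,0]]
[[0,20],[1,0],[3,12],[11,18],[13,12],[19,0],[25,3],[28,0],[39,5],[41,0],[44,18],[50,0]]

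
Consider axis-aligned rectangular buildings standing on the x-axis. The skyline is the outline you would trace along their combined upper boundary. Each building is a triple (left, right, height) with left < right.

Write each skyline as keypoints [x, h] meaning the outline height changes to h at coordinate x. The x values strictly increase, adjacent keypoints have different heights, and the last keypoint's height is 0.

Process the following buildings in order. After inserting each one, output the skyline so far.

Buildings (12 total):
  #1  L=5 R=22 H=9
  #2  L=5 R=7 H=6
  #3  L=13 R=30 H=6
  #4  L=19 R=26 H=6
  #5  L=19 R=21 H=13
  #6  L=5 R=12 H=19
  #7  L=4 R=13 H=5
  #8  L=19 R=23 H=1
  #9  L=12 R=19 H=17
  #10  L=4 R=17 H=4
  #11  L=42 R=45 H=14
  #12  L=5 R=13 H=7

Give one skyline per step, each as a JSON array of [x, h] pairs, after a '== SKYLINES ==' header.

== SKYLINES ==
[[5,9],[22,0]]
[[5,9],[22,0]]
[[5,9],[22,6],[30,0]]
[[5,9],[22,6],[30,0]]
[[5,9],[19,13],[21,9],[22,6],[30,0]]
[[5,19],[12,9],[19,13],[21,9],[22,6],[30,0]]
[[4,5],[5,19],[12,9],[19,13],[21,9],[22,6],[30,0]]
[[4,5],[5,19],[12,9],[19,13],[21,9],[22,6],[30,0]]
[[4,5],[5,19],[12,17],[19,13],[21,9],[22,6],[30,0]]
[[4,5],[5,19],[12,17],[19,13],[21,9],[22,6],[30,0]]
[[4,5],[5,19],[12,17],[19,13],[21,9],[22,6],[30,0],[42,14],[45,0]]
[[4,5],[5,19],[12,17],[19,13],[21,9],[22,6],[30,0],[42,14],[45,0]]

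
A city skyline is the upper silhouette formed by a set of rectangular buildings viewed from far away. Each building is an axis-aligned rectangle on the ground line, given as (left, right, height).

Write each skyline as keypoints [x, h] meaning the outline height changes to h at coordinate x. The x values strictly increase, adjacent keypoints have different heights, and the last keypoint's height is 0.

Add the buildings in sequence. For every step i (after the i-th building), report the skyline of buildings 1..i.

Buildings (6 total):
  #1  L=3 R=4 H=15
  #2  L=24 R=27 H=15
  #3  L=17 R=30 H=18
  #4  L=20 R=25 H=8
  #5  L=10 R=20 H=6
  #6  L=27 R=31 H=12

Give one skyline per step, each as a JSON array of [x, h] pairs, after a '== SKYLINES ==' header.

== SKYLINES ==
[[3,15],[4,0]]
[[3,15],[4,0],[24,15],[27,0]]
[[3,15],[4,0],[17,18],[30,0]]
[[3,15],[4,0],[17,18],[30,0]]
[[3,15],[4,0],[10,6],[17,18],[30,0]]
[[3,15],[4,0],[10,6],[17,18],[30,12],[31,0]]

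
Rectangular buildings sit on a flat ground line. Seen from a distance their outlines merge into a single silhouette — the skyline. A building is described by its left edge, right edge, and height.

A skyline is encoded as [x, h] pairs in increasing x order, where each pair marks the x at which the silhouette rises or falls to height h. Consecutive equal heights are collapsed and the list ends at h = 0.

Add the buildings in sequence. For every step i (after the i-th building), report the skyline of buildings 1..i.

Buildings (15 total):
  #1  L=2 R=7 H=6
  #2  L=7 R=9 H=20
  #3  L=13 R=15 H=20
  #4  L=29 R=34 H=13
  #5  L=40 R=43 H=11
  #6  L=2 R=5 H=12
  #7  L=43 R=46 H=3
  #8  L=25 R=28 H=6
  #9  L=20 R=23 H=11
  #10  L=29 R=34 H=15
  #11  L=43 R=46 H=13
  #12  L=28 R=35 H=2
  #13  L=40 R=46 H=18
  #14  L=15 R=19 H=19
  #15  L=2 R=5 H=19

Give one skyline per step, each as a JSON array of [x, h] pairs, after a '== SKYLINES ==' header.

== SKYLINES ==
[[2,6],[7,0]]
[[2,6],[7,20],[9,0]]
[[2,6],[7,20],[9,0],[13,20],[15,0]]
[[2,6],[7,20],[9,0],[13,20],[15,0],[29,13],[34,0]]
[[2,6],[7,20],[9,0],[13,20],[15,0],[29,13],[34,0],[40,11],[43,0]]
[[2,12],[5,6],[7,20],[9,0],[13,20],[15,0],[29,13],[34,0],[40,11],[43,0]]
[[2,12],[5,6],[7,20],[9,0],[13,20],[15,0],[29,13],[34,0],[40,11],[43,3],[46,0]]
[[2,12],[5,6],[7,20],[9,0],[13,20],[15,0],[25,6],[28,0],[29,13],[34,0],[40,11],[43,3],[46,0]]
[[2,12],[5,6],[7,20],[9,0],[13,20],[15,0],[20,11],[23,0],[25,6],[28,0],[29,13],[34,0],[40,11],[43,3],[46,0]]
[[2,12],[5,6],[7,20],[9,0],[13,20],[15,0],[20,11],[23,0],[25,6],[28,0],[29,15],[34,0],[40,11],[43,3],[46,0]]
[[2,12],[5,6],[7,20],[9,0],[13,20],[15,0],[20,11],[23,0],[25,6],[28,0],[29,15],[34,0],[40,11],[43,13],[46,0]]
[[2,12],[5,6],[7,20],[9,0],[13,20],[15,0],[20,11],[23,0],[25,6],[28,2],[29,15],[34,2],[35,0],[40,11],[43,13],[46,0]]
[[2,12],[5,6],[7,20],[9,0],[13,20],[15,0],[20,11],[23,0],[25,6],[28,2],[29,15],[34,2],[35,0],[40,18],[46,0]]
[[2,12],[5,6],[7,20],[9,0],[13,20],[15,19],[19,0],[20,11],[23,0],[25,6],[28,2],[29,15],[34,2],[35,0],[40,18],[46,0]]
[[2,19],[5,6],[7,20],[9,0],[13,20],[15,19],[19,0],[20,11],[23,0],[25,6],[28,2],[29,15],[34,2],[35,0],[40,18],[46,0]]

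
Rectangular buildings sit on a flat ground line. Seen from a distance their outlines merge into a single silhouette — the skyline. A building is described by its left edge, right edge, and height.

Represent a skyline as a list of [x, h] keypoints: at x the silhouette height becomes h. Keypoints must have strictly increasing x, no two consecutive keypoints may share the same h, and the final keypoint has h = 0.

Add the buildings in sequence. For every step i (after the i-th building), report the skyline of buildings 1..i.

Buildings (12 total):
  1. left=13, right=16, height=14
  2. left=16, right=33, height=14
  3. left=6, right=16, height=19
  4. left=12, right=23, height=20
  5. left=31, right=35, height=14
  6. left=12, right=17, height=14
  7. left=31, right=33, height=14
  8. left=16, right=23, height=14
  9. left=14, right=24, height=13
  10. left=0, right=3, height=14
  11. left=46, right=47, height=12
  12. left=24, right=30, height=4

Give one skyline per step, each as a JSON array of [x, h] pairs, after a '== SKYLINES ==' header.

== SKYLINES ==
[[13,14],[16,0]]
[[13,14],[33,0]]
[[6,19],[16,14],[33,0]]
[[6,19],[12,20],[23,14],[33,0]]
[[6,19],[12,20],[23,14],[35,0]]
[[6,19],[12,20],[23,14],[35,0]]
[[6,19],[12,20],[23,14],[35,0]]
[[6,19],[12,20],[23,14],[35,0]]
[[6,19],[12,20],[23,14],[35,0]]
[[0,14],[3,0],[6,19],[12,20],[23,14],[35,0]]
[[0,14],[3,0],[6,19],[12,20],[23,14],[35,0],[46,12],[47,0]]
[[0,14],[3,0],[6,19],[12,20],[23,14],[35,0],[46,12],[47,0]]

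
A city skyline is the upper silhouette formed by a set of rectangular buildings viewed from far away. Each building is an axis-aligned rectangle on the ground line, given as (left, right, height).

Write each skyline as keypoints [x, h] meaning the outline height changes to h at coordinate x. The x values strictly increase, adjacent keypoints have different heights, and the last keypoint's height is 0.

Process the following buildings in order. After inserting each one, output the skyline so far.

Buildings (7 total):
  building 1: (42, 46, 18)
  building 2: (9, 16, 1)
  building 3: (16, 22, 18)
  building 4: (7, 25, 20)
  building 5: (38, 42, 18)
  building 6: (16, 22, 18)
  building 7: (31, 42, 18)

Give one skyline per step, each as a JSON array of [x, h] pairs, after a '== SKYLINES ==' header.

== SKYLINES ==
[[42,18],[46,0]]
[[9,1],[16,0],[42,18],[46,0]]
[[9,1],[16,18],[22,0],[42,18],[46,0]]
[[7,20],[25,0],[42,18],[46,0]]
[[7,20],[25,0],[38,18],[46,0]]
[[7,20],[25,0],[38,18],[46,0]]
[[7,20],[25,0],[31,18],[46,0]]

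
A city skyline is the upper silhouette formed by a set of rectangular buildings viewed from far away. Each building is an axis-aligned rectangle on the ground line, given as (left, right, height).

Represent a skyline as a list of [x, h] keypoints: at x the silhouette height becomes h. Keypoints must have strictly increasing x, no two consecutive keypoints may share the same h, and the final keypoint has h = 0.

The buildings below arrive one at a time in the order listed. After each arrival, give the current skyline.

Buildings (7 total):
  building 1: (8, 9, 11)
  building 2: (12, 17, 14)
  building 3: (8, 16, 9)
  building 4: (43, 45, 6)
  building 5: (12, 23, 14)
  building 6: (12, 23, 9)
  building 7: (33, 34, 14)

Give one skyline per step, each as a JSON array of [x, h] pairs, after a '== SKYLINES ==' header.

== SKYLINES ==
[[8,11],[9,0]]
[[8,11],[9,0],[12,14],[17,0]]
[[8,11],[9,9],[12,14],[17,0]]
[[8,11],[9,9],[12,14],[17,0],[43,6],[45,0]]
[[8,11],[9,9],[12,14],[23,0],[43,6],[45,0]]
[[8,11],[9,9],[12,14],[23,0],[43,6],[45,0]]
[[8,11],[9,9],[12,14],[23,0],[33,14],[34,0],[43,6],[45,0]]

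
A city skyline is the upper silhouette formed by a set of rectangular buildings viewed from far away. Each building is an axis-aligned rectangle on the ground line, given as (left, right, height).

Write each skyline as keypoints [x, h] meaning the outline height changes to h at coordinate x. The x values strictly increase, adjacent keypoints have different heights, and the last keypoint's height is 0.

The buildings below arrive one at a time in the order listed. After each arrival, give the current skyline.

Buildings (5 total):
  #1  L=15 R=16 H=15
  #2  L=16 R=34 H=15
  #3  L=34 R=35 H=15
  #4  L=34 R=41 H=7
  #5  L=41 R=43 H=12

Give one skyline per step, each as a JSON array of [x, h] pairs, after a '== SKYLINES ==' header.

== SKYLINES ==
[[15,15],[16,0]]
[[15,15],[34,0]]
[[15,15],[35,0]]
[[15,15],[35,7],[41,0]]
[[15,15],[35,7],[41,12],[43,0]]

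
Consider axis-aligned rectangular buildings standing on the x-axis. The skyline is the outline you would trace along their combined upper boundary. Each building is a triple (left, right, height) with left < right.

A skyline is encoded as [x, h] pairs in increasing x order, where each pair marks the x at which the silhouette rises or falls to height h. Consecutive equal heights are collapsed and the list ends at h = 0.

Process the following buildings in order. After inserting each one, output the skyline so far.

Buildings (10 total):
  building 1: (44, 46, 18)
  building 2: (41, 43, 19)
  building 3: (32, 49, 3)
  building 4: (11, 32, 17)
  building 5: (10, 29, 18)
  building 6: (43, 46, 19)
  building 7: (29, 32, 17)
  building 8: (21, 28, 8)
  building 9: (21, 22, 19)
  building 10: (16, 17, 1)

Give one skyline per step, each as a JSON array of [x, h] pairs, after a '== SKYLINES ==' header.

== SKYLINES ==
[[44,18],[46,0]]
[[41,19],[43,0],[44,18],[46,0]]
[[32,3],[41,19],[43,3],[44,18],[46,3],[49,0]]
[[11,17],[32,3],[41,19],[43,3],[44,18],[46,3],[49,0]]
[[10,18],[29,17],[32,3],[41,19],[43,3],[44,18],[46,3],[49,0]]
[[10,18],[29,17],[32,3],[41,19],[46,3],[49,0]]
[[10,18],[29,17],[32,3],[41,19],[46,3],[49,0]]
[[10,18],[29,17],[32,3],[41,19],[46,3],[49,0]]
[[10,18],[21,19],[22,18],[29,17],[32,3],[41,19],[46,3],[49,0]]
[[10,18],[21,19],[22,18],[29,17],[32,3],[41,19],[46,3],[49,0]]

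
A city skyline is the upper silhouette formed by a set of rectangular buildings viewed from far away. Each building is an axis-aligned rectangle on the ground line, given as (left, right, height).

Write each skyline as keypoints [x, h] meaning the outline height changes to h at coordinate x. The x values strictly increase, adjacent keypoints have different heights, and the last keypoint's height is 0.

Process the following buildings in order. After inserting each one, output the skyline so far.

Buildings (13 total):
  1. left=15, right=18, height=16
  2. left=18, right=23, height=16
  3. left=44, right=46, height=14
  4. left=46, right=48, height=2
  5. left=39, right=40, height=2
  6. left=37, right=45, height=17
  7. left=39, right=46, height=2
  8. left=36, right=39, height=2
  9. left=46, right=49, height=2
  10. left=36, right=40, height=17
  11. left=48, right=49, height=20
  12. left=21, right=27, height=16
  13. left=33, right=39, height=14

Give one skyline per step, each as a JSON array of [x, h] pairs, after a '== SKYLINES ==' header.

== SKYLINES ==
[[15,16],[18,0]]
[[15,16],[23,0]]
[[15,16],[23,0],[44,14],[46,0]]
[[15,16],[23,0],[44,14],[46,2],[48,0]]
[[15,16],[23,0],[39,2],[40,0],[44,14],[46,2],[48,0]]
[[15,16],[23,0],[37,17],[45,14],[46,2],[48,0]]
[[15,16],[23,0],[37,17],[45,14],[46,2],[48,0]]
[[15,16],[23,0],[36,2],[37,17],[45,14],[46,2],[48,0]]
[[15,16],[23,0],[36,2],[37,17],[45,14],[46,2],[49,0]]
[[15,16],[23,0],[36,17],[45,14],[46,2],[49,0]]
[[15,16],[23,0],[36,17],[45,14],[46,2],[48,20],[49,0]]
[[15,16],[27,0],[36,17],[45,14],[46,2],[48,20],[49,0]]
[[15,16],[27,0],[33,14],[36,17],[45,14],[46,2],[48,20],[49,0]]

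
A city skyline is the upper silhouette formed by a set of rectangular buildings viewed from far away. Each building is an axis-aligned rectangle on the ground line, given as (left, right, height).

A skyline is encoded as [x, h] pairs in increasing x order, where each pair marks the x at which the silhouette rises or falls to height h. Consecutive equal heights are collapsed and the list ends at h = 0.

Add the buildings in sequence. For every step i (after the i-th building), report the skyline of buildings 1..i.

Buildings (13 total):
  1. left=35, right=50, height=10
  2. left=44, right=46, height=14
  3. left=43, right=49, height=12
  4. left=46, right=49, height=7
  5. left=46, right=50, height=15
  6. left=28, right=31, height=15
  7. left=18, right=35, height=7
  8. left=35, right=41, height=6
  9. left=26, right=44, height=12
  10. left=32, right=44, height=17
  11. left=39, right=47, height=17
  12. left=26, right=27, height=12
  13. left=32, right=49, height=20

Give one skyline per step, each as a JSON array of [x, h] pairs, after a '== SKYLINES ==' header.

== SKYLINES ==
[[35,10],[50,0]]
[[35,10],[44,14],[46,10],[50,0]]
[[35,10],[43,12],[44,14],[46,12],[49,10],[50,0]]
[[35,10],[43,12],[44,14],[46,12],[49,10],[50,0]]
[[35,10],[43,12],[44,14],[46,15],[50,0]]
[[28,15],[31,0],[35,10],[43,12],[44,14],[46,15],[50,0]]
[[18,7],[28,15],[31,7],[35,10],[43,12],[44,14],[46,15],[50,0]]
[[18,7],[28,15],[31,7],[35,10],[43,12],[44,14],[46,15],[50,0]]
[[18,7],[26,12],[28,15],[31,12],[44,14],[46,15],[50,0]]
[[18,7],[26,12],[28,15],[31,12],[32,17],[44,14],[46,15],[50,0]]
[[18,7],[26,12],[28,15],[31,12],[32,17],[47,15],[50,0]]
[[18,7],[26,12],[28,15],[31,12],[32,17],[47,15],[50,0]]
[[18,7],[26,12],[28,15],[31,12],[32,20],[49,15],[50,0]]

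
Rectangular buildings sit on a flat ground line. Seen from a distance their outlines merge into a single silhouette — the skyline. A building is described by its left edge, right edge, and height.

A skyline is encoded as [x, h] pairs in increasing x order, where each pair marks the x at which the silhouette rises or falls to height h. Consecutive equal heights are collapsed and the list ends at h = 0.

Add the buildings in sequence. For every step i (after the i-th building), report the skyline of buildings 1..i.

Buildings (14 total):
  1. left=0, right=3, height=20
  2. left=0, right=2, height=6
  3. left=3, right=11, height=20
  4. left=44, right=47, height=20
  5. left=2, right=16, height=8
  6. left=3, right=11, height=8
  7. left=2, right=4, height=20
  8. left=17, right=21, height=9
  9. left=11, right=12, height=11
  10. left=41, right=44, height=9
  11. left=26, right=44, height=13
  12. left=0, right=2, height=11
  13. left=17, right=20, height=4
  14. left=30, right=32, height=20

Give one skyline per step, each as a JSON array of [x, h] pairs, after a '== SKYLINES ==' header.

== SKYLINES ==
[[0,20],[3,0]]
[[0,20],[3,0]]
[[0,20],[11,0]]
[[0,20],[11,0],[44,20],[47,0]]
[[0,20],[11,8],[16,0],[44,20],[47,0]]
[[0,20],[11,8],[16,0],[44,20],[47,0]]
[[0,20],[11,8],[16,0],[44,20],[47,0]]
[[0,20],[11,8],[16,0],[17,9],[21,0],[44,20],[47,0]]
[[0,20],[11,11],[12,8],[16,0],[17,9],[21,0],[44,20],[47,0]]
[[0,20],[11,11],[12,8],[16,0],[17,9],[21,0],[41,9],[44,20],[47,0]]
[[0,20],[11,11],[12,8],[16,0],[17,9],[21,0],[26,13],[44,20],[47,0]]
[[0,20],[11,11],[12,8],[16,0],[17,9],[21,0],[26,13],[44,20],[47,0]]
[[0,20],[11,11],[12,8],[16,0],[17,9],[21,0],[26,13],[44,20],[47,0]]
[[0,20],[11,11],[12,8],[16,0],[17,9],[21,0],[26,13],[30,20],[32,13],[44,20],[47,0]]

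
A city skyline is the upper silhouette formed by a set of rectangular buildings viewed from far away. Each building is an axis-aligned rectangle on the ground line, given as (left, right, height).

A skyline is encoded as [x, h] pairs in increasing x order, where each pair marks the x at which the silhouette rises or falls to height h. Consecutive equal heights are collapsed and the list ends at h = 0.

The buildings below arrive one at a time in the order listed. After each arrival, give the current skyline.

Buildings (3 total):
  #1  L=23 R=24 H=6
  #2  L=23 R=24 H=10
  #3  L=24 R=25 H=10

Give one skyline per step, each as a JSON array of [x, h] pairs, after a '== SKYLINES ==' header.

== SKYLINES ==
[[23,6],[24,0]]
[[23,10],[24,0]]
[[23,10],[25,0]]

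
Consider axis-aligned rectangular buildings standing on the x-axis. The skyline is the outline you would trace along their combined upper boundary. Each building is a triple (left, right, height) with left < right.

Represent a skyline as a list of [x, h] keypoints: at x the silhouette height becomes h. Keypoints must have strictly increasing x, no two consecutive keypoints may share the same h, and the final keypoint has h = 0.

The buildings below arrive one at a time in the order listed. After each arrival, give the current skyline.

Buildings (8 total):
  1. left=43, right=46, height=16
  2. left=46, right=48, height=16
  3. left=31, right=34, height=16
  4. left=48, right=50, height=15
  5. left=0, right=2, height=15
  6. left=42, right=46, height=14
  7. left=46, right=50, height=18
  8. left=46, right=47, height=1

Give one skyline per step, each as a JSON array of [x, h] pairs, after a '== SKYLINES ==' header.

== SKYLINES ==
[[43,16],[46,0]]
[[43,16],[48,0]]
[[31,16],[34,0],[43,16],[48,0]]
[[31,16],[34,0],[43,16],[48,15],[50,0]]
[[0,15],[2,0],[31,16],[34,0],[43,16],[48,15],[50,0]]
[[0,15],[2,0],[31,16],[34,0],[42,14],[43,16],[48,15],[50,0]]
[[0,15],[2,0],[31,16],[34,0],[42,14],[43,16],[46,18],[50,0]]
[[0,15],[2,0],[31,16],[34,0],[42,14],[43,16],[46,18],[50,0]]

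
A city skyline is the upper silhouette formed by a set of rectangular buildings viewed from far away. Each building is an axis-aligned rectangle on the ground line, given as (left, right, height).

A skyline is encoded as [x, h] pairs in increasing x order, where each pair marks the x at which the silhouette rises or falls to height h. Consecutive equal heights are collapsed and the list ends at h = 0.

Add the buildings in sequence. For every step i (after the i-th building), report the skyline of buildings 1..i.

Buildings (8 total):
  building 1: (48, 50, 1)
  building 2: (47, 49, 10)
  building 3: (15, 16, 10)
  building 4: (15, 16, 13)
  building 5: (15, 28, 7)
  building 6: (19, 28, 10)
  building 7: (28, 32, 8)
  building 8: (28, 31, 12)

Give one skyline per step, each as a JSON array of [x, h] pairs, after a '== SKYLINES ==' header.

== SKYLINES ==
[[48,1],[50,0]]
[[47,10],[49,1],[50,0]]
[[15,10],[16,0],[47,10],[49,1],[50,0]]
[[15,13],[16,0],[47,10],[49,1],[50,0]]
[[15,13],[16,7],[28,0],[47,10],[49,1],[50,0]]
[[15,13],[16,7],[19,10],[28,0],[47,10],[49,1],[50,0]]
[[15,13],[16,7],[19,10],[28,8],[32,0],[47,10],[49,1],[50,0]]
[[15,13],[16,7],[19,10],[28,12],[31,8],[32,0],[47,10],[49,1],[50,0]]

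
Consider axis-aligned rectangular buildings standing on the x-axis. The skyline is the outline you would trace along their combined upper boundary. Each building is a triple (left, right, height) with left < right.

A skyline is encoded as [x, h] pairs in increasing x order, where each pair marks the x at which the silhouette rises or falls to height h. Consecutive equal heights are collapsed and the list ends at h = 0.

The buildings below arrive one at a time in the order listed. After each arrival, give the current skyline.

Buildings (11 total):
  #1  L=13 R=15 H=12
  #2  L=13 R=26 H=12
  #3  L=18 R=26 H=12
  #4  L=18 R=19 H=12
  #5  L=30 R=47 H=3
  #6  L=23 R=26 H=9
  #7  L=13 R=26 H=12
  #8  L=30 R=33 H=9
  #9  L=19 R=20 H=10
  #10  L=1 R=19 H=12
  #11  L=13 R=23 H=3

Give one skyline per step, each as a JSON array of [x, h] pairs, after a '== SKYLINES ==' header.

== SKYLINES ==
[[13,12],[15,0]]
[[13,12],[26,0]]
[[13,12],[26,0]]
[[13,12],[26,0]]
[[13,12],[26,0],[30,3],[47,0]]
[[13,12],[26,0],[30,3],[47,0]]
[[13,12],[26,0],[30,3],[47,0]]
[[13,12],[26,0],[30,9],[33,3],[47,0]]
[[13,12],[26,0],[30,9],[33,3],[47,0]]
[[1,12],[26,0],[30,9],[33,3],[47,0]]
[[1,12],[26,0],[30,9],[33,3],[47,0]]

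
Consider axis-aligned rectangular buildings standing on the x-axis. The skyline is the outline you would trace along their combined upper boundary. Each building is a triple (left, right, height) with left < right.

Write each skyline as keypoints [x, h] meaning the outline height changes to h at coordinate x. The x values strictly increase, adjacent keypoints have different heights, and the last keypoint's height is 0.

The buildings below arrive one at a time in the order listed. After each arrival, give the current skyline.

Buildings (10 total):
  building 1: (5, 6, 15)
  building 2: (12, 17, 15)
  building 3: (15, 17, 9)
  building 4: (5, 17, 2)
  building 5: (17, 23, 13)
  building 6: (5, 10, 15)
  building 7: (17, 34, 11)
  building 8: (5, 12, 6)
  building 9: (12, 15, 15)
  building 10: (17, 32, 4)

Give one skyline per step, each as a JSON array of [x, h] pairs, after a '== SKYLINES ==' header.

== SKYLINES ==
[[5,15],[6,0]]
[[5,15],[6,0],[12,15],[17,0]]
[[5,15],[6,0],[12,15],[17,0]]
[[5,15],[6,2],[12,15],[17,0]]
[[5,15],[6,2],[12,15],[17,13],[23,0]]
[[5,15],[10,2],[12,15],[17,13],[23,0]]
[[5,15],[10,2],[12,15],[17,13],[23,11],[34,0]]
[[5,15],[10,6],[12,15],[17,13],[23,11],[34,0]]
[[5,15],[10,6],[12,15],[17,13],[23,11],[34,0]]
[[5,15],[10,6],[12,15],[17,13],[23,11],[34,0]]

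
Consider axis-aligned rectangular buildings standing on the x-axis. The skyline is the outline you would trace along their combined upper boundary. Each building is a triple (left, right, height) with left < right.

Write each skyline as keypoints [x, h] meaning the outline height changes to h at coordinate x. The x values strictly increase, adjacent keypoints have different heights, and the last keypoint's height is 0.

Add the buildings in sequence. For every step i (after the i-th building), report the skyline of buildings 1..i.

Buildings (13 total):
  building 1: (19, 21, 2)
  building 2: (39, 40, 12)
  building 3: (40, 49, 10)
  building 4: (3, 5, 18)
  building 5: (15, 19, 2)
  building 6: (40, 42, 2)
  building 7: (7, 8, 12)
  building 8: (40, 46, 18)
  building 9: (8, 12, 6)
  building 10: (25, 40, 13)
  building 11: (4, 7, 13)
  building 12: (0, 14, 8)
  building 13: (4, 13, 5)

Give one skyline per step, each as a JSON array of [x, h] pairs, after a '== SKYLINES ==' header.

== SKYLINES ==
[[19,2],[21,0]]
[[19,2],[21,0],[39,12],[40,0]]
[[19,2],[21,0],[39,12],[40,10],[49,0]]
[[3,18],[5,0],[19,2],[21,0],[39,12],[40,10],[49,0]]
[[3,18],[5,0],[15,2],[21,0],[39,12],[40,10],[49,0]]
[[3,18],[5,0],[15,2],[21,0],[39,12],[40,10],[49,0]]
[[3,18],[5,0],[7,12],[8,0],[15,2],[21,0],[39,12],[40,10],[49,0]]
[[3,18],[5,0],[7,12],[8,0],[15,2],[21,0],[39,12],[40,18],[46,10],[49,0]]
[[3,18],[5,0],[7,12],[8,6],[12,0],[15,2],[21,0],[39,12],[40,18],[46,10],[49,0]]
[[3,18],[5,0],[7,12],[8,6],[12,0],[15,2],[21,0],[25,13],[40,18],[46,10],[49,0]]
[[3,18],[5,13],[7,12],[8,6],[12,0],[15,2],[21,0],[25,13],[40,18],[46,10],[49,0]]
[[0,8],[3,18],[5,13],[7,12],[8,8],[14,0],[15,2],[21,0],[25,13],[40,18],[46,10],[49,0]]
[[0,8],[3,18],[5,13],[7,12],[8,8],[14,0],[15,2],[21,0],[25,13],[40,18],[46,10],[49,0]]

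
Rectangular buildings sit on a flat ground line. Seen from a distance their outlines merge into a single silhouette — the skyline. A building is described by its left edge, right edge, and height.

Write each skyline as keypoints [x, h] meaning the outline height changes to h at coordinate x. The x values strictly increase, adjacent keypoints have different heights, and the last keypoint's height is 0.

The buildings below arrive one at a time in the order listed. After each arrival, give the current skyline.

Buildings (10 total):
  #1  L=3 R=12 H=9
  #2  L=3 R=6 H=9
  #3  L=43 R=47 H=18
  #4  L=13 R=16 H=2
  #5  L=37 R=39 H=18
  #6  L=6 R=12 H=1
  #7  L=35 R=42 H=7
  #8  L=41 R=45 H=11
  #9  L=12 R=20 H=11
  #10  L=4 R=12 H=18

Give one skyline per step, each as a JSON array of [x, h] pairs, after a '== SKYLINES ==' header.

== SKYLINES ==
[[3,9],[12,0]]
[[3,9],[12,0]]
[[3,9],[12,0],[43,18],[47,0]]
[[3,9],[12,0],[13,2],[16,0],[43,18],[47,0]]
[[3,9],[12,0],[13,2],[16,0],[37,18],[39,0],[43,18],[47,0]]
[[3,9],[12,0],[13,2],[16,0],[37,18],[39,0],[43,18],[47,0]]
[[3,9],[12,0],[13,2],[16,0],[35,7],[37,18],[39,7],[42,0],[43,18],[47,0]]
[[3,9],[12,0],[13,2],[16,0],[35,7],[37,18],[39,7],[41,11],[43,18],[47,0]]
[[3,9],[12,11],[20,0],[35,7],[37,18],[39,7],[41,11],[43,18],[47,0]]
[[3,9],[4,18],[12,11],[20,0],[35,7],[37,18],[39,7],[41,11],[43,18],[47,0]]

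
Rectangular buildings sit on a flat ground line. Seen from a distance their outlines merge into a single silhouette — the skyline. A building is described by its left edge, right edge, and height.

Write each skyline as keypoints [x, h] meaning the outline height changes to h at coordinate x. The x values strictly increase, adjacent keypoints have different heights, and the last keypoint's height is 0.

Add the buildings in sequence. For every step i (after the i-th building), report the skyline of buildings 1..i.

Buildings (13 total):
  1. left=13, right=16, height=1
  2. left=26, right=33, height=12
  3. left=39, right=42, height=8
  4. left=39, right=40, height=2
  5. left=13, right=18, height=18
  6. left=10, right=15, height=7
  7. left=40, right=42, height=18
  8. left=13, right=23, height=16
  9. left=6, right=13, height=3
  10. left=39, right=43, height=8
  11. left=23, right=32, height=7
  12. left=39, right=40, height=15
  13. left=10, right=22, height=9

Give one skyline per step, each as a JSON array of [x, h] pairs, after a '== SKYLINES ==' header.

== SKYLINES ==
[[13,1],[16,0]]
[[13,1],[16,0],[26,12],[33,0]]
[[13,1],[16,0],[26,12],[33,0],[39,8],[42,0]]
[[13,1],[16,0],[26,12],[33,0],[39,8],[42,0]]
[[13,18],[18,0],[26,12],[33,0],[39,8],[42,0]]
[[10,7],[13,18],[18,0],[26,12],[33,0],[39,8],[42,0]]
[[10,7],[13,18],[18,0],[26,12],[33,0],[39,8],[40,18],[42,0]]
[[10,7],[13,18],[18,16],[23,0],[26,12],[33,0],[39,8],[40,18],[42,0]]
[[6,3],[10,7],[13,18],[18,16],[23,0],[26,12],[33,0],[39,8],[40,18],[42,0]]
[[6,3],[10,7],[13,18],[18,16],[23,0],[26,12],[33,0],[39,8],[40,18],[42,8],[43,0]]
[[6,3],[10,7],[13,18],[18,16],[23,7],[26,12],[33,0],[39,8],[40,18],[42,8],[43,0]]
[[6,3],[10,7],[13,18],[18,16],[23,7],[26,12],[33,0],[39,15],[40,18],[42,8],[43,0]]
[[6,3],[10,9],[13,18],[18,16],[23,7],[26,12],[33,0],[39,15],[40,18],[42,8],[43,0]]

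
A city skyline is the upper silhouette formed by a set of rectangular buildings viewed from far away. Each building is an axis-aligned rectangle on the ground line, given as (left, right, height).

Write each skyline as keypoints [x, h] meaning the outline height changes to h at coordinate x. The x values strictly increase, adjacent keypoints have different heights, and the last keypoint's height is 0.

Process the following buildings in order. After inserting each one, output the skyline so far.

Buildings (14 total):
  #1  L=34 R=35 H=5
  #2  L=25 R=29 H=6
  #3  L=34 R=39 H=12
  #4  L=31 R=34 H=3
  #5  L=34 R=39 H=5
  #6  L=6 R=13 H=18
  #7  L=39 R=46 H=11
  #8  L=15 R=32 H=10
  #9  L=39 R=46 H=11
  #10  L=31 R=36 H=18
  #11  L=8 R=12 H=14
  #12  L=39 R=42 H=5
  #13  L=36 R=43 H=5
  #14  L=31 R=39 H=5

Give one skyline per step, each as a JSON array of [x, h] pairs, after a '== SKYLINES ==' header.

== SKYLINES ==
[[34,5],[35,0]]
[[25,6],[29,0],[34,5],[35,0]]
[[25,6],[29,0],[34,12],[39,0]]
[[25,6],[29,0],[31,3],[34,12],[39,0]]
[[25,6],[29,0],[31,3],[34,12],[39,0]]
[[6,18],[13,0],[25,6],[29,0],[31,3],[34,12],[39,0]]
[[6,18],[13,0],[25,6],[29,0],[31,3],[34,12],[39,11],[46,0]]
[[6,18],[13,0],[15,10],[32,3],[34,12],[39,11],[46,0]]
[[6,18],[13,0],[15,10],[32,3],[34,12],[39,11],[46,0]]
[[6,18],[13,0],[15,10],[31,18],[36,12],[39,11],[46,0]]
[[6,18],[13,0],[15,10],[31,18],[36,12],[39,11],[46,0]]
[[6,18],[13,0],[15,10],[31,18],[36,12],[39,11],[46,0]]
[[6,18],[13,0],[15,10],[31,18],[36,12],[39,11],[46,0]]
[[6,18],[13,0],[15,10],[31,18],[36,12],[39,11],[46,0]]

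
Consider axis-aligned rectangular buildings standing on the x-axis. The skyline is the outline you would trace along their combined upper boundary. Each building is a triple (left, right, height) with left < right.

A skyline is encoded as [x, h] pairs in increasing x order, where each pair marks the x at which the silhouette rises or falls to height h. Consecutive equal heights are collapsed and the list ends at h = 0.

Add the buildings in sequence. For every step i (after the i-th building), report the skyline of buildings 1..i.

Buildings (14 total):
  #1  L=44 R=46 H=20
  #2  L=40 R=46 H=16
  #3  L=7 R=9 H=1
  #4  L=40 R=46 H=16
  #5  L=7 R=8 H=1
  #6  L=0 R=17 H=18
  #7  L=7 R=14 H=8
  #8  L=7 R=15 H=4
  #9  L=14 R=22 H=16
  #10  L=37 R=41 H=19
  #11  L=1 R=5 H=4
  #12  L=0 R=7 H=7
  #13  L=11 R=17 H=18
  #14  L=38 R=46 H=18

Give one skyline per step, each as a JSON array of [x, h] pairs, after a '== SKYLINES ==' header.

== SKYLINES ==
[[44,20],[46,0]]
[[40,16],[44,20],[46,0]]
[[7,1],[9,0],[40,16],[44,20],[46,0]]
[[7,1],[9,0],[40,16],[44,20],[46,0]]
[[7,1],[9,0],[40,16],[44,20],[46,0]]
[[0,18],[17,0],[40,16],[44,20],[46,0]]
[[0,18],[17,0],[40,16],[44,20],[46,0]]
[[0,18],[17,0],[40,16],[44,20],[46,0]]
[[0,18],[17,16],[22,0],[40,16],[44,20],[46,0]]
[[0,18],[17,16],[22,0],[37,19],[41,16],[44,20],[46,0]]
[[0,18],[17,16],[22,0],[37,19],[41,16],[44,20],[46,0]]
[[0,18],[17,16],[22,0],[37,19],[41,16],[44,20],[46,0]]
[[0,18],[17,16],[22,0],[37,19],[41,16],[44,20],[46,0]]
[[0,18],[17,16],[22,0],[37,19],[41,18],[44,20],[46,0]]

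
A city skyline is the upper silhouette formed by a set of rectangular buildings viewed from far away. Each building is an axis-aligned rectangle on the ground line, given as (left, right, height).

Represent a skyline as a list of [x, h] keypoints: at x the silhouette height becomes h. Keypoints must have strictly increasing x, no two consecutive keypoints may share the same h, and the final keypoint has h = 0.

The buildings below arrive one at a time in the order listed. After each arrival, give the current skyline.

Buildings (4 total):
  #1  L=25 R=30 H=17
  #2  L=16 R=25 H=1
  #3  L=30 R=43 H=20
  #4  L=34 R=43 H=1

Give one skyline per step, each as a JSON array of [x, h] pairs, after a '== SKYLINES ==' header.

== SKYLINES ==
[[25,17],[30,0]]
[[16,1],[25,17],[30,0]]
[[16,1],[25,17],[30,20],[43,0]]
[[16,1],[25,17],[30,20],[43,0]]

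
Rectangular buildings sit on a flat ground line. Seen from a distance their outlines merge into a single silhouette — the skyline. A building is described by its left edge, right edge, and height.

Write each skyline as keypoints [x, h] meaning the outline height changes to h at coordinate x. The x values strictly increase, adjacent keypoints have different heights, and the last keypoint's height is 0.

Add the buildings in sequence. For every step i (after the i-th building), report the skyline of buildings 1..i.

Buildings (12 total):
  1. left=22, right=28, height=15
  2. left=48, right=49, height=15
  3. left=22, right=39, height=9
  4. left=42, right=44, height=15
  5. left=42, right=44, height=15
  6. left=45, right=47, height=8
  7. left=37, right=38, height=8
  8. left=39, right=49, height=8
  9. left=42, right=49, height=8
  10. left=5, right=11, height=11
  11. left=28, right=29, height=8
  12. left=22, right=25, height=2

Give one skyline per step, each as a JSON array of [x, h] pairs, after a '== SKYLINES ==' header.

== SKYLINES ==
[[22,15],[28,0]]
[[22,15],[28,0],[48,15],[49,0]]
[[22,15],[28,9],[39,0],[48,15],[49,0]]
[[22,15],[28,9],[39,0],[42,15],[44,0],[48,15],[49,0]]
[[22,15],[28,9],[39,0],[42,15],[44,0],[48,15],[49,0]]
[[22,15],[28,9],[39,0],[42,15],[44,0],[45,8],[47,0],[48,15],[49,0]]
[[22,15],[28,9],[39,0],[42,15],[44,0],[45,8],[47,0],[48,15],[49,0]]
[[22,15],[28,9],[39,8],[42,15],[44,8],[48,15],[49,0]]
[[22,15],[28,9],[39,8],[42,15],[44,8],[48,15],[49,0]]
[[5,11],[11,0],[22,15],[28,9],[39,8],[42,15],[44,8],[48,15],[49,0]]
[[5,11],[11,0],[22,15],[28,9],[39,8],[42,15],[44,8],[48,15],[49,0]]
[[5,11],[11,0],[22,15],[28,9],[39,8],[42,15],[44,8],[48,15],[49,0]]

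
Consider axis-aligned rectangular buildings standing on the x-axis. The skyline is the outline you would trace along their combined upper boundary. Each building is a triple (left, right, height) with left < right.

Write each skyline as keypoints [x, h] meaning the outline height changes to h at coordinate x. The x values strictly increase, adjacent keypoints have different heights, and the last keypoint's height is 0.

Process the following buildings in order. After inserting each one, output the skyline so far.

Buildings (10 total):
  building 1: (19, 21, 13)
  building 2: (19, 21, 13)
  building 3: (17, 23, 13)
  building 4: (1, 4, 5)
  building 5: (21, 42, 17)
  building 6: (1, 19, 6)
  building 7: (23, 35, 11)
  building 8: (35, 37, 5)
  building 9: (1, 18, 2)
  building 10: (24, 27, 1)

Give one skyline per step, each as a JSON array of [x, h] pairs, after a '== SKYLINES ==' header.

== SKYLINES ==
[[19,13],[21,0]]
[[19,13],[21,0]]
[[17,13],[23,0]]
[[1,5],[4,0],[17,13],[23,0]]
[[1,5],[4,0],[17,13],[21,17],[42,0]]
[[1,6],[17,13],[21,17],[42,0]]
[[1,6],[17,13],[21,17],[42,0]]
[[1,6],[17,13],[21,17],[42,0]]
[[1,6],[17,13],[21,17],[42,0]]
[[1,6],[17,13],[21,17],[42,0]]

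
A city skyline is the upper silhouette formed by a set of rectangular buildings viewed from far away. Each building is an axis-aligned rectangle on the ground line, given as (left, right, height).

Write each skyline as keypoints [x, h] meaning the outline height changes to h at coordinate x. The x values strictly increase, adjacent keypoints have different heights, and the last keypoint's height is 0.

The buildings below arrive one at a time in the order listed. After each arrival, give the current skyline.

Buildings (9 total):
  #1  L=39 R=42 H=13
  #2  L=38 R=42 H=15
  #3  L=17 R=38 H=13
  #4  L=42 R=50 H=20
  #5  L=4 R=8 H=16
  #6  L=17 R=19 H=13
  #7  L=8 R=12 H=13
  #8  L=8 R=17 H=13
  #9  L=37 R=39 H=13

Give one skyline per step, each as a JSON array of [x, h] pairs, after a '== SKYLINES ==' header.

== SKYLINES ==
[[39,13],[42,0]]
[[38,15],[42,0]]
[[17,13],[38,15],[42,0]]
[[17,13],[38,15],[42,20],[50,0]]
[[4,16],[8,0],[17,13],[38,15],[42,20],[50,0]]
[[4,16],[8,0],[17,13],[38,15],[42,20],[50,0]]
[[4,16],[8,13],[12,0],[17,13],[38,15],[42,20],[50,0]]
[[4,16],[8,13],[38,15],[42,20],[50,0]]
[[4,16],[8,13],[38,15],[42,20],[50,0]]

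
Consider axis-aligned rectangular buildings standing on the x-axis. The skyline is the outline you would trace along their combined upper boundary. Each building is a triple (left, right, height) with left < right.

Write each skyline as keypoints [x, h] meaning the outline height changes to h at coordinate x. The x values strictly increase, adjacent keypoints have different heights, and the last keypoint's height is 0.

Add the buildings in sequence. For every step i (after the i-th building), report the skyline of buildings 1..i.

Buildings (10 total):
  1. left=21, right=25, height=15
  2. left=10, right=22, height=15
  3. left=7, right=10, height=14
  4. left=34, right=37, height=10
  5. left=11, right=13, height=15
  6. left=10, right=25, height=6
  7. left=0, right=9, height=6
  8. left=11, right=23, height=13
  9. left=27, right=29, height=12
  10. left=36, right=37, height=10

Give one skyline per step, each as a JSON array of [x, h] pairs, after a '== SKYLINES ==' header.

== SKYLINES ==
[[21,15],[25,0]]
[[10,15],[25,0]]
[[7,14],[10,15],[25,0]]
[[7,14],[10,15],[25,0],[34,10],[37,0]]
[[7,14],[10,15],[25,0],[34,10],[37,0]]
[[7,14],[10,15],[25,0],[34,10],[37,0]]
[[0,6],[7,14],[10,15],[25,0],[34,10],[37,0]]
[[0,6],[7,14],[10,15],[25,0],[34,10],[37,0]]
[[0,6],[7,14],[10,15],[25,0],[27,12],[29,0],[34,10],[37,0]]
[[0,6],[7,14],[10,15],[25,0],[27,12],[29,0],[34,10],[37,0]]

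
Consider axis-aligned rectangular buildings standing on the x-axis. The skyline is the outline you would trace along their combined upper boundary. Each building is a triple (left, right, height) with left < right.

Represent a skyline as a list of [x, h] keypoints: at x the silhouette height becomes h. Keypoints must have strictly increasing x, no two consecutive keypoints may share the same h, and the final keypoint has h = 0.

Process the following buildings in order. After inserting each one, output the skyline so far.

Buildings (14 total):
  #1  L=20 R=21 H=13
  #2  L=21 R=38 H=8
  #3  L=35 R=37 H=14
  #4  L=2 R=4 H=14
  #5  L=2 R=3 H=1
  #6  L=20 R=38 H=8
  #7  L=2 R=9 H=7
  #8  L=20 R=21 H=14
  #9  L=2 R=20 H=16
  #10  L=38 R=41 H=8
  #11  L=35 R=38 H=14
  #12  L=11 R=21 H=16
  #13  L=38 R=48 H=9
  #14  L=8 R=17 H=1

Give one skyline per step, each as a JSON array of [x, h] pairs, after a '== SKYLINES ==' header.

== SKYLINES ==
[[20,13],[21,0]]
[[20,13],[21,8],[38,0]]
[[20,13],[21,8],[35,14],[37,8],[38,0]]
[[2,14],[4,0],[20,13],[21,8],[35,14],[37,8],[38,0]]
[[2,14],[4,0],[20,13],[21,8],[35,14],[37,8],[38,0]]
[[2,14],[4,0],[20,13],[21,8],[35,14],[37,8],[38,0]]
[[2,14],[4,7],[9,0],[20,13],[21,8],[35,14],[37,8],[38,0]]
[[2,14],[4,7],[9,0],[20,14],[21,8],[35,14],[37,8],[38,0]]
[[2,16],[20,14],[21,8],[35,14],[37,8],[38,0]]
[[2,16],[20,14],[21,8],[35,14],[37,8],[41,0]]
[[2,16],[20,14],[21,8],[35,14],[38,8],[41,0]]
[[2,16],[21,8],[35,14],[38,8],[41,0]]
[[2,16],[21,8],[35,14],[38,9],[48,0]]
[[2,16],[21,8],[35,14],[38,9],[48,0]]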